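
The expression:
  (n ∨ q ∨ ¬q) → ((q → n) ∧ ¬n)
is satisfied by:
  {n: False, q: False}


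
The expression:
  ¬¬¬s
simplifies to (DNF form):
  ¬s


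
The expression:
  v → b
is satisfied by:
  {b: True, v: False}
  {v: False, b: False}
  {v: True, b: True}


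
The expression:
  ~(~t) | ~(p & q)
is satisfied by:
  {t: True, p: False, q: False}
  {p: False, q: False, t: False}
  {t: True, q: True, p: False}
  {q: True, p: False, t: False}
  {t: True, p: True, q: False}
  {p: True, t: False, q: False}
  {t: True, q: True, p: True}


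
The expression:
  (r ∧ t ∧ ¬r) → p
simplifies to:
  True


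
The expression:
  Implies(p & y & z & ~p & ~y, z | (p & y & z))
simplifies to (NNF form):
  True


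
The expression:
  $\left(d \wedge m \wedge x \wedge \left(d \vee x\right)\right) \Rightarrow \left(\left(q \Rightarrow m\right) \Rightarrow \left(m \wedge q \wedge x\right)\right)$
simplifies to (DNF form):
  $q \vee \neg d \vee \neg m \vee \neg x$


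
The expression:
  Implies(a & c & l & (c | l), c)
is always true.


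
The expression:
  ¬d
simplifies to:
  ¬d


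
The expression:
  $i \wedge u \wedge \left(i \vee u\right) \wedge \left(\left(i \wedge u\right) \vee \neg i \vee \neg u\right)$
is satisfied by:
  {i: True, u: True}


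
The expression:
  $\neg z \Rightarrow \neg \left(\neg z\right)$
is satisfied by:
  {z: True}


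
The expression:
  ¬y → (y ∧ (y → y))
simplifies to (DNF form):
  y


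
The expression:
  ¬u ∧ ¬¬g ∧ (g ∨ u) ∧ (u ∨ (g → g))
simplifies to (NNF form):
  g ∧ ¬u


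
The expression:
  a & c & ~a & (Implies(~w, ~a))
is never true.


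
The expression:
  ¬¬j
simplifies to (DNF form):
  j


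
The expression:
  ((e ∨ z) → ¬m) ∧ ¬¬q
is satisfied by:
  {q: True, z: False, m: False, e: False}
  {e: True, q: True, z: False, m: False}
  {z: True, q: True, e: False, m: False}
  {e: True, z: True, q: True, m: False}
  {m: True, q: True, e: False, z: False}


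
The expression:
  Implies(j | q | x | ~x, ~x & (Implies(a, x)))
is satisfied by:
  {x: False, a: False}


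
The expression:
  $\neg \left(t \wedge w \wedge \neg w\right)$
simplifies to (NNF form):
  $\text{True}$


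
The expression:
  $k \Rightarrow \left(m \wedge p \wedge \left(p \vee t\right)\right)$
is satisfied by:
  {m: True, p: True, k: False}
  {m: True, p: False, k: False}
  {p: True, m: False, k: False}
  {m: False, p: False, k: False}
  {m: True, k: True, p: True}


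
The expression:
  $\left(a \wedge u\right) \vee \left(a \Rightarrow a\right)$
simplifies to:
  $\text{True}$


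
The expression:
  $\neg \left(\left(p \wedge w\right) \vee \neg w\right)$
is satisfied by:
  {w: True, p: False}


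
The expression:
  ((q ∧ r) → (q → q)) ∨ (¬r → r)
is always true.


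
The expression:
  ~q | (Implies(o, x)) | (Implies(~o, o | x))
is always true.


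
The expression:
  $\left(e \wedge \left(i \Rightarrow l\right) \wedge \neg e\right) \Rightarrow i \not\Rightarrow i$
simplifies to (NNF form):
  $\text{True}$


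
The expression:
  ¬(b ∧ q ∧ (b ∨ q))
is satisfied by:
  {q: False, b: False}
  {b: True, q: False}
  {q: True, b: False}


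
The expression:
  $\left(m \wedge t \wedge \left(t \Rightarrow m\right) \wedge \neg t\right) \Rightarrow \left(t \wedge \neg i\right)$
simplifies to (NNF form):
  $\text{True}$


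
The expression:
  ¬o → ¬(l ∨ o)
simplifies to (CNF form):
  o ∨ ¬l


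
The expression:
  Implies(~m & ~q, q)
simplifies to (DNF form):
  m | q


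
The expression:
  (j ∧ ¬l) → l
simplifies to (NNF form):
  l ∨ ¬j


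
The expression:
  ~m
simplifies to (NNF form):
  ~m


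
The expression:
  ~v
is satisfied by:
  {v: False}


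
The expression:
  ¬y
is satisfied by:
  {y: False}


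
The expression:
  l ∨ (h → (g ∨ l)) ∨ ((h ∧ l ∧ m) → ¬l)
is always true.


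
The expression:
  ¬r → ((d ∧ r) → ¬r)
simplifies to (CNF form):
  True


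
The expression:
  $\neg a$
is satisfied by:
  {a: False}


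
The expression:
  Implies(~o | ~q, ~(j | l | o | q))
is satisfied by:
  {o: True, q: True, l: False, j: False}
  {o: True, q: True, j: True, l: False}
  {o: True, q: True, l: True, j: False}
  {o: True, q: True, j: True, l: True}
  {q: False, l: False, j: False, o: False}


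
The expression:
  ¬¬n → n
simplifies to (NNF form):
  True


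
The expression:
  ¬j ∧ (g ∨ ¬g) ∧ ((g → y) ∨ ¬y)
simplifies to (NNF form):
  ¬j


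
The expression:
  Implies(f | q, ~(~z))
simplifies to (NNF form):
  z | (~f & ~q)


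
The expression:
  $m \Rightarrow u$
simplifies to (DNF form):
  $u \vee \neg m$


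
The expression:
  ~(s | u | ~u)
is never true.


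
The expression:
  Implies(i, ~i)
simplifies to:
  ~i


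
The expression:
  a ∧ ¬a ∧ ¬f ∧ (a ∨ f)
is never true.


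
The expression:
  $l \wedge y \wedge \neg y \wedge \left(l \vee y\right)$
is never true.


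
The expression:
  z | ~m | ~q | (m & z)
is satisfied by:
  {z: True, m: False, q: False}
  {m: False, q: False, z: False}
  {z: True, q: True, m: False}
  {q: True, m: False, z: False}
  {z: True, m: True, q: False}
  {m: True, z: False, q: False}
  {z: True, q: True, m: True}


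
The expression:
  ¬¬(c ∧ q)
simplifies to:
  c ∧ q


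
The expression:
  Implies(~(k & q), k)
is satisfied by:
  {k: True}


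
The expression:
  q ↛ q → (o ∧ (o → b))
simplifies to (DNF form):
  True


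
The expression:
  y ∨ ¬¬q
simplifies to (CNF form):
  q ∨ y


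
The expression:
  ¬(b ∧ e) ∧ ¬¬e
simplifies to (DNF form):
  e ∧ ¬b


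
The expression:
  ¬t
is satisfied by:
  {t: False}


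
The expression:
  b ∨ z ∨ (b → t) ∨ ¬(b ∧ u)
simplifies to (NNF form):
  True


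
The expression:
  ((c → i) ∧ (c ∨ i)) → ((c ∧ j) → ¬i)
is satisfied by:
  {c: False, i: False, j: False}
  {j: True, c: False, i: False}
  {i: True, c: False, j: False}
  {j: True, i: True, c: False}
  {c: True, j: False, i: False}
  {j: True, c: True, i: False}
  {i: True, c: True, j: False}


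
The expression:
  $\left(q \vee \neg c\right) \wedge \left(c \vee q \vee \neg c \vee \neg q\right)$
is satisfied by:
  {q: True, c: False}
  {c: False, q: False}
  {c: True, q: True}


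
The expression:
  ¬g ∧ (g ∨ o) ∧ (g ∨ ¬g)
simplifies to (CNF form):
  o ∧ ¬g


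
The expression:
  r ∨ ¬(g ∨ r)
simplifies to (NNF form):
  r ∨ ¬g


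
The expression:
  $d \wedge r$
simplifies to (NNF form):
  $d \wedge r$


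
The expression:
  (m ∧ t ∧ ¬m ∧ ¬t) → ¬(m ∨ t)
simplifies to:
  True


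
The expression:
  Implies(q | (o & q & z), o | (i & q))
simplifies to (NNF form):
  i | o | ~q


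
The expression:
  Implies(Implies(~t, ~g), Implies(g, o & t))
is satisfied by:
  {o: True, g: False, t: False}
  {g: False, t: False, o: False}
  {o: True, t: True, g: False}
  {t: True, g: False, o: False}
  {o: True, g: True, t: False}
  {g: True, o: False, t: False}
  {o: True, t: True, g: True}


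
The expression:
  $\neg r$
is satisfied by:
  {r: False}


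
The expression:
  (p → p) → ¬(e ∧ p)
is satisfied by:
  {p: False, e: False}
  {e: True, p: False}
  {p: True, e: False}


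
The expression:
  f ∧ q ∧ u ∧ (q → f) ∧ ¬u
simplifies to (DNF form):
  False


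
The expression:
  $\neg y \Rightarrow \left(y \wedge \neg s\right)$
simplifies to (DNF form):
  $y$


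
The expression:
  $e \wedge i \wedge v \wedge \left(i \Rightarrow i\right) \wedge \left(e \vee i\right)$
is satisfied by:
  {i: True, e: True, v: True}


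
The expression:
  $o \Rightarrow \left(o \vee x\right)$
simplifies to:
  $\text{True}$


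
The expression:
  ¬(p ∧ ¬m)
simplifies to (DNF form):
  m ∨ ¬p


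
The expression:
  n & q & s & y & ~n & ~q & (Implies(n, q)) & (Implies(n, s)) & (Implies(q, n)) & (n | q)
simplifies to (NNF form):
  False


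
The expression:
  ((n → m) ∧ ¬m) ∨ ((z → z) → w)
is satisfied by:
  {w: True, n: False, m: False}
  {w: True, m: True, n: False}
  {w: True, n: True, m: False}
  {w: True, m: True, n: True}
  {m: False, n: False, w: False}


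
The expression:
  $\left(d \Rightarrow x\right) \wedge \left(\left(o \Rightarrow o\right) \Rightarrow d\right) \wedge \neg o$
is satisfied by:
  {d: True, x: True, o: False}


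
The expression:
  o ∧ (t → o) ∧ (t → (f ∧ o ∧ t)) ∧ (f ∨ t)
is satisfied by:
  {f: True, o: True}


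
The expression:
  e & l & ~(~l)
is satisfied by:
  {e: True, l: True}


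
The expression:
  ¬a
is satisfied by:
  {a: False}


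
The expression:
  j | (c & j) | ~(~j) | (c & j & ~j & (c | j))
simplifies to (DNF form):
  j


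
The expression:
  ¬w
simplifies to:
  ¬w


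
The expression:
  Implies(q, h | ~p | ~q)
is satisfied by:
  {h: True, p: False, q: False}
  {p: False, q: False, h: False}
  {q: True, h: True, p: False}
  {q: True, p: False, h: False}
  {h: True, p: True, q: False}
  {p: True, h: False, q: False}
  {q: True, p: True, h: True}


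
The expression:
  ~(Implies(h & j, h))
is never true.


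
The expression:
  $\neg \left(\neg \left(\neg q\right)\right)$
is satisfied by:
  {q: False}


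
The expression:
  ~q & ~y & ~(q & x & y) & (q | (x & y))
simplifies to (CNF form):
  False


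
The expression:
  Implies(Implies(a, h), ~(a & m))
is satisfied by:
  {h: False, m: False, a: False}
  {a: True, h: False, m: False}
  {m: True, h: False, a: False}
  {a: True, m: True, h: False}
  {h: True, a: False, m: False}
  {a: True, h: True, m: False}
  {m: True, h: True, a: False}


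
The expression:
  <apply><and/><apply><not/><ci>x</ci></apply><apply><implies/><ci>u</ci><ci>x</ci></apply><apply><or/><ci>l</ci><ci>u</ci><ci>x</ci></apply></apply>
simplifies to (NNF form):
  <apply><and/><ci>l</ci><apply><not/><ci>u</ci></apply><apply><not/><ci>x</ci></apply></apply>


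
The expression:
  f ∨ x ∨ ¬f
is always true.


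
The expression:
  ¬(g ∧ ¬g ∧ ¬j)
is always true.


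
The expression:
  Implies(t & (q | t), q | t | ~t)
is always true.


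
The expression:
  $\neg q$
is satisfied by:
  {q: False}


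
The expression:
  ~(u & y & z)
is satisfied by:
  {u: False, z: False, y: False}
  {y: True, u: False, z: False}
  {z: True, u: False, y: False}
  {y: True, z: True, u: False}
  {u: True, y: False, z: False}
  {y: True, u: True, z: False}
  {z: True, u: True, y: False}


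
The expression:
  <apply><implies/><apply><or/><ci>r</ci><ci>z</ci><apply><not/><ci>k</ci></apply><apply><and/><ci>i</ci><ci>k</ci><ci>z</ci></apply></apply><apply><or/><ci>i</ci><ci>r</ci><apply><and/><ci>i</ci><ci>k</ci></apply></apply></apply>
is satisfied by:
  {i: True, r: True, k: True, z: False}
  {i: True, r: True, z: False, k: False}
  {i: True, r: True, k: True, z: True}
  {i: True, r: True, z: True, k: False}
  {i: True, k: True, z: False, r: False}
  {i: True, z: False, k: False, r: False}
  {i: True, k: True, z: True, r: False}
  {i: True, z: True, k: False, r: False}
  {k: True, r: True, z: False, i: False}
  {r: True, z: False, k: False, i: False}
  {k: True, r: True, z: True, i: False}
  {r: True, z: True, k: False, i: False}
  {k: True, r: False, z: False, i: False}


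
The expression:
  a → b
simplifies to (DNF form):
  b ∨ ¬a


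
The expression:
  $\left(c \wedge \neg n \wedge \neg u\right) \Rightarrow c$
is always true.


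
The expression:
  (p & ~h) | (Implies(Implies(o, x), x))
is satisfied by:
  {x: True, o: True, p: True, h: False}
  {x: True, o: True, h: False, p: False}
  {x: True, o: True, p: True, h: True}
  {x: True, o: True, h: True, p: False}
  {x: True, p: True, h: False, o: False}
  {x: True, h: False, p: False, o: False}
  {x: True, p: True, h: True, o: False}
  {x: True, h: True, p: False, o: False}
  {p: True, o: True, h: False, x: False}
  {o: True, h: False, p: False, x: False}
  {p: True, o: True, h: True, x: False}
  {o: True, h: True, p: False, x: False}
  {p: True, o: False, h: False, x: False}


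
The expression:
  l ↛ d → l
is always true.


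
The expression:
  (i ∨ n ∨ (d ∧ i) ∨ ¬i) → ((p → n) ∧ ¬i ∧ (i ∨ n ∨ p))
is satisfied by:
  {n: True, i: False}


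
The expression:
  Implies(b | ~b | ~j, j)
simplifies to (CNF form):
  j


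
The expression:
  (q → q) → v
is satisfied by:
  {v: True}


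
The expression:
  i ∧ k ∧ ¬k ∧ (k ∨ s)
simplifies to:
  False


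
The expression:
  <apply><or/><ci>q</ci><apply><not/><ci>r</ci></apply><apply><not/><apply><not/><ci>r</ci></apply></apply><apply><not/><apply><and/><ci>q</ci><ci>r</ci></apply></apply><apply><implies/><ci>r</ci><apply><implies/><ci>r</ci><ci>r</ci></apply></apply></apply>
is always true.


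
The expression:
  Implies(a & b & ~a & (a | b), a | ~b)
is always true.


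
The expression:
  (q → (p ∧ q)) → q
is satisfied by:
  {q: True}


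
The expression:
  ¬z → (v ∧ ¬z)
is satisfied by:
  {z: True, v: True}
  {z: True, v: False}
  {v: True, z: False}


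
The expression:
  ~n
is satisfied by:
  {n: False}


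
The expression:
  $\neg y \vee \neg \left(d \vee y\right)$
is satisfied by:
  {y: False}


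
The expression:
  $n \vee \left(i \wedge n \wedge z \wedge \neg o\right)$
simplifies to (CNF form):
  $n$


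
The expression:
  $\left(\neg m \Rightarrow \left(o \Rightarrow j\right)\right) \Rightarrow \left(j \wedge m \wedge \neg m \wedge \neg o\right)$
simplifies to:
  $o \wedge \neg j \wedge \neg m$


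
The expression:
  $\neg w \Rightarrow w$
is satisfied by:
  {w: True}


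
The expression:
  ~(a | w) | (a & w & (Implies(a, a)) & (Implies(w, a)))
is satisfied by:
  {w: False, a: False}
  {a: True, w: True}


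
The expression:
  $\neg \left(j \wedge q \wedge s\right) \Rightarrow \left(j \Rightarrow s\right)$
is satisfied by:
  {s: True, j: False}
  {j: False, s: False}
  {j: True, s: True}


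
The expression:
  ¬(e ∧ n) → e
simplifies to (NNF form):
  e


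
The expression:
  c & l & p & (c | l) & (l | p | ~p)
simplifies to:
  c & l & p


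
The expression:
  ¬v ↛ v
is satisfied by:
  {v: False}


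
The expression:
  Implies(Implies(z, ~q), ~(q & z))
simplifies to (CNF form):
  True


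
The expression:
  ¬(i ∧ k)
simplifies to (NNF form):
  ¬i ∨ ¬k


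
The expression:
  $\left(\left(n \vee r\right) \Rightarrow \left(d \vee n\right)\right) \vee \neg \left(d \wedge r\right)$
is always true.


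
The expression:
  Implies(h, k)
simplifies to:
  k | ~h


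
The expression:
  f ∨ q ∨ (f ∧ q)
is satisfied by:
  {q: True, f: True}
  {q: True, f: False}
  {f: True, q: False}


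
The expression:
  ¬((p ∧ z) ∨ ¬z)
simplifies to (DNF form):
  z ∧ ¬p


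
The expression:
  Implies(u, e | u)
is always true.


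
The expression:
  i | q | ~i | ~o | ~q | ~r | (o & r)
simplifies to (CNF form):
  True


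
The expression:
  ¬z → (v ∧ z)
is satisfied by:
  {z: True}


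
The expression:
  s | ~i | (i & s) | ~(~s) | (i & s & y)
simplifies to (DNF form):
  s | ~i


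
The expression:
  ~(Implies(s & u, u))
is never true.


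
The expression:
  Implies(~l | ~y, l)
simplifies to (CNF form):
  l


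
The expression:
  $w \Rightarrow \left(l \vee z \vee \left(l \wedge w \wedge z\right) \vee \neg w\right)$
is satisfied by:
  {z: True, l: True, w: False}
  {z: True, w: False, l: False}
  {l: True, w: False, z: False}
  {l: False, w: False, z: False}
  {z: True, l: True, w: True}
  {z: True, w: True, l: False}
  {l: True, w: True, z: False}


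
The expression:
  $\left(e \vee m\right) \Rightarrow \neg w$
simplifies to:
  $\left(\neg e \wedge \neg m\right) \vee \neg w$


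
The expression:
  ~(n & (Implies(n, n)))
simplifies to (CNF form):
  ~n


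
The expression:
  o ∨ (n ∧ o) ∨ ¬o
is always true.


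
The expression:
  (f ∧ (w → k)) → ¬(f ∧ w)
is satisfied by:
  {w: False, k: False, f: False}
  {f: True, w: False, k: False}
  {k: True, w: False, f: False}
  {f: True, k: True, w: False}
  {w: True, f: False, k: False}
  {f: True, w: True, k: False}
  {k: True, w: True, f: False}


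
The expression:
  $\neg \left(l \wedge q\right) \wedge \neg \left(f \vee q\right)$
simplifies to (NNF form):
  $\neg f \wedge \neg q$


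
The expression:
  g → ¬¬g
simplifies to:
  True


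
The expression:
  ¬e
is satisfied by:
  {e: False}


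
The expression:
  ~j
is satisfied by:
  {j: False}


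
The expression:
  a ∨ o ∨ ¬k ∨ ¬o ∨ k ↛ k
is always true.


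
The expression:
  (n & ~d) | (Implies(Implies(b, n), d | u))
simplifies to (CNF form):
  b | d | n | u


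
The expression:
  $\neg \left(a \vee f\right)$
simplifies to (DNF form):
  $\neg a \wedge \neg f$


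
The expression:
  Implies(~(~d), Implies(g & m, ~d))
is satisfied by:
  {g: False, m: False, d: False}
  {d: True, g: False, m: False}
  {m: True, g: False, d: False}
  {d: True, m: True, g: False}
  {g: True, d: False, m: False}
  {d: True, g: True, m: False}
  {m: True, g: True, d: False}


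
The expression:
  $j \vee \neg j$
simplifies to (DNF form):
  $\text{True}$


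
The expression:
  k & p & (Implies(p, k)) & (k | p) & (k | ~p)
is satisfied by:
  {p: True, k: True}


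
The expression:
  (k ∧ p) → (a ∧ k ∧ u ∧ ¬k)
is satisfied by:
  {p: False, k: False}
  {k: True, p: False}
  {p: True, k: False}


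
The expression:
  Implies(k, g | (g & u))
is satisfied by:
  {g: True, k: False}
  {k: False, g: False}
  {k: True, g: True}


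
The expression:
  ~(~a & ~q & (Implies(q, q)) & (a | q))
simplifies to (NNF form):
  True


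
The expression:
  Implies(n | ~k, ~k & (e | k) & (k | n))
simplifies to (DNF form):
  (k & ~k) | (k & ~n) | (e & k & ~k) | (e & k & ~n) | (e & n & ~k) | (e & n & ~n) | (k & n & ~k) | (k & n & ~n)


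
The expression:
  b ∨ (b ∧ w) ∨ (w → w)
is always true.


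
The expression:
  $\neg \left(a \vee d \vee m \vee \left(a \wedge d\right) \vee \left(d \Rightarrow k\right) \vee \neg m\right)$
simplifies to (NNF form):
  $\text{False}$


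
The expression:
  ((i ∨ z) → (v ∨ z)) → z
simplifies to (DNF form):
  z ∨ (i ∧ ¬v)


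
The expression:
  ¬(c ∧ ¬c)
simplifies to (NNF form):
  True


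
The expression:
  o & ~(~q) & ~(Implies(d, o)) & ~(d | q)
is never true.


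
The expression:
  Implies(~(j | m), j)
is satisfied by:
  {m: True, j: True}
  {m: True, j: False}
  {j: True, m: False}


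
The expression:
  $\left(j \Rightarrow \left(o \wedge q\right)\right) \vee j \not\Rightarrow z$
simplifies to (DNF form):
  $\left(o \wedge q\right) \vee \neg j \vee \neg z$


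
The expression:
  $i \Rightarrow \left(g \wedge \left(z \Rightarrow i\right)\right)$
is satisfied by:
  {g: True, i: False}
  {i: False, g: False}
  {i: True, g: True}


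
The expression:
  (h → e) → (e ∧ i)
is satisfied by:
  {i: True, h: True, e: False}
  {h: True, e: False, i: False}
  {i: True, e: True, h: True}
  {i: True, e: True, h: False}


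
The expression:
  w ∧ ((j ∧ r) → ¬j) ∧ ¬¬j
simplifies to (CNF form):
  j ∧ w ∧ ¬r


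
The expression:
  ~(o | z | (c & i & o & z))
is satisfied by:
  {o: False, z: False}


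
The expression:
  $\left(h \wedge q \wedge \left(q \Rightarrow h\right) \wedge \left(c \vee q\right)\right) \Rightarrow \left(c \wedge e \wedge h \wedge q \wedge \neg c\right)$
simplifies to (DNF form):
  $\neg h \vee \neg q$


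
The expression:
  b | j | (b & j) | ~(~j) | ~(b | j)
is always true.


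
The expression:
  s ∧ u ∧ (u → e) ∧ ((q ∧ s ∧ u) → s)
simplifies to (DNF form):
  e ∧ s ∧ u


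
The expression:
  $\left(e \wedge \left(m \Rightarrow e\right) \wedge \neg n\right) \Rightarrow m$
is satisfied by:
  {n: True, m: True, e: False}
  {n: True, e: False, m: False}
  {m: True, e: False, n: False}
  {m: False, e: False, n: False}
  {n: True, m: True, e: True}
  {n: True, e: True, m: False}
  {m: True, e: True, n: False}


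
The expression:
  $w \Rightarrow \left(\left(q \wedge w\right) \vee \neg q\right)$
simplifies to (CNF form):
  $\text{True}$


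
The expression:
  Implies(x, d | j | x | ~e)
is always true.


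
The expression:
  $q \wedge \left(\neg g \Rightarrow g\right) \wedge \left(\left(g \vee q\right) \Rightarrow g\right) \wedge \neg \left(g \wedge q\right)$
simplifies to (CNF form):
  $\text{False}$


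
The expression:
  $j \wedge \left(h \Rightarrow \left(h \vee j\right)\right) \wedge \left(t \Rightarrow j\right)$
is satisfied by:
  {j: True}


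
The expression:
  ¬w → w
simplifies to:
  w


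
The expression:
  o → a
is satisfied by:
  {a: True, o: False}
  {o: False, a: False}
  {o: True, a: True}


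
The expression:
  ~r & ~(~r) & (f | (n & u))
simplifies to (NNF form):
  False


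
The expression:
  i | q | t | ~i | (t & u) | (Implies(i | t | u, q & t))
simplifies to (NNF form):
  True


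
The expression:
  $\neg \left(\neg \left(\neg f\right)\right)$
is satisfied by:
  {f: False}


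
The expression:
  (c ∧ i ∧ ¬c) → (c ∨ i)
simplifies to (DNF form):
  True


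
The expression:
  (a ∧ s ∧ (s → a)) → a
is always true.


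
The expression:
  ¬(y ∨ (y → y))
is never true.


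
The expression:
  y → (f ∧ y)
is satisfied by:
  {f: True, y: False}
  {y: False, f: False}
  {y: True, f: True}


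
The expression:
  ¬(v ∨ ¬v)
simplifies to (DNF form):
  False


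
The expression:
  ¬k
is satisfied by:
  {k: False}


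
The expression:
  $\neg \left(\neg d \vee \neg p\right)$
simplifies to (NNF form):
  $d \wedge p$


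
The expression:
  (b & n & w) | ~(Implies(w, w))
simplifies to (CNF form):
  b & n & w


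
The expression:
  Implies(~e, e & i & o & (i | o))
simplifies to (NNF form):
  e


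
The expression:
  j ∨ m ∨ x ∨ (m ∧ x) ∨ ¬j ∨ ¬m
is always true.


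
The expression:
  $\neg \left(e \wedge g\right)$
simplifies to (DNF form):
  $\neg e \vee \neg g$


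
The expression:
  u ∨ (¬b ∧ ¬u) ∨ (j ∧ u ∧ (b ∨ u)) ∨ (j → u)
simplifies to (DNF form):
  u ∨ ¬b ∨ ¬j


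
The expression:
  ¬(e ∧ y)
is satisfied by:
  {e: False, y: False}
  {y: True, e: False}
  {e: True, y: False}


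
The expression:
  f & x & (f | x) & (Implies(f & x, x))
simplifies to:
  f & x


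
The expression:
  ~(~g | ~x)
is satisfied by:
  {x: True, g: True}


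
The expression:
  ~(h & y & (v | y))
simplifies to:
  ~h | ~y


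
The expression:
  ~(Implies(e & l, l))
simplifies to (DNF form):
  False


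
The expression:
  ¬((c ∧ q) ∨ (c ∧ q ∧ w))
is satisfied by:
  {c: False, q: False}
  {q: True, c: False}
  {c: True, q: False}


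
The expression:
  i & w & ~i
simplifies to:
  False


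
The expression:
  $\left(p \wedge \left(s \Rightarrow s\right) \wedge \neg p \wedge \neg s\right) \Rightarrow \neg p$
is always true.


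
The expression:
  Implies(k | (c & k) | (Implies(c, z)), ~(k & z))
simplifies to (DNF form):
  ~k | ~z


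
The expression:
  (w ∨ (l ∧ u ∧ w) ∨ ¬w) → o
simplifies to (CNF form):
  o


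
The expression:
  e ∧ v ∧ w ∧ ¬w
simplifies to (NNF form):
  False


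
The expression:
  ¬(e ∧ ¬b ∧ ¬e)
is always true.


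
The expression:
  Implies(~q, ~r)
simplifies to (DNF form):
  q | ~r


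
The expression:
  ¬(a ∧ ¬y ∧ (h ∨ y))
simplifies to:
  y ∨ ¬a ∨ ¬h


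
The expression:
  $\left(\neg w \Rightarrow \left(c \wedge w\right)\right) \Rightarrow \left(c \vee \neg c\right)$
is always true.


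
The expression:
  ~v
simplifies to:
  ~v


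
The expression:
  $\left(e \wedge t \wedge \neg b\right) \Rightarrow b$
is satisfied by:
  {b: True, e: False, t: False}
  {e: False, t: False, b: False}
  {b: True, t: True, e: False}
  {t: True, e: False, b: False}
  {b: True, e: True, t: False}
  {e: True, b: False, t: False}
  {b: True, t: True, e: True}


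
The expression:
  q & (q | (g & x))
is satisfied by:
  {q: True}


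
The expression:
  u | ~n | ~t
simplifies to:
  u | ~n | ~t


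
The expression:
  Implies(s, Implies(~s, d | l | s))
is always true.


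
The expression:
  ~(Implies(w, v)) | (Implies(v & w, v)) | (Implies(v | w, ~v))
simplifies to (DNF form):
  True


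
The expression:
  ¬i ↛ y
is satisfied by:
  {y: True, i: False}
  {i: False, y: False}
  {i: True, y: True}


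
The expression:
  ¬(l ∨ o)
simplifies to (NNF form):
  ¬l ∧ ¬o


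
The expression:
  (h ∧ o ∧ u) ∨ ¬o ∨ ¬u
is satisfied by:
  {h: True, u: False, o: False}
  {u: False, o: False, h: False}
  {o: True, h: True, u: False}
  {o: True, u: False, h: False}
  {h: True, u: True, o: False}
  {u: True, h: False, o: False}
  {o: True, u: True, h: True}


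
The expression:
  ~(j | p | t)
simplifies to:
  ~j & ~p & ~t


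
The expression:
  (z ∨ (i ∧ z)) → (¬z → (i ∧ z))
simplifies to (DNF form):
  True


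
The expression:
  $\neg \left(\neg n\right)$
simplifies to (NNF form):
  $n$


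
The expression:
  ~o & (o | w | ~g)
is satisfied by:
  {w: True, o: False, g: False}
  {o: False, g: False, w: False}
  {w: True, g: True, o: False}


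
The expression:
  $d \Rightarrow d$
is always true.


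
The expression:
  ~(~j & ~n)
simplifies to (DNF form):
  j | n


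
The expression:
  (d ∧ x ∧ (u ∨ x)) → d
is always true.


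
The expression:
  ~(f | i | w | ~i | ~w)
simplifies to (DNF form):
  False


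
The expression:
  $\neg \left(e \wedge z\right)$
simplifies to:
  $\neg e \vee \neg z$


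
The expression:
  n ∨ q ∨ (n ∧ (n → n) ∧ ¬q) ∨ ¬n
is always true.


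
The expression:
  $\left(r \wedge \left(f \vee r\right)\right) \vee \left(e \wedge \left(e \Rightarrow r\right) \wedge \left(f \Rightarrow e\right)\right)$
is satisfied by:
  {r: True}


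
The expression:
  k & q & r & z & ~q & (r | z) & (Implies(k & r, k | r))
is never true.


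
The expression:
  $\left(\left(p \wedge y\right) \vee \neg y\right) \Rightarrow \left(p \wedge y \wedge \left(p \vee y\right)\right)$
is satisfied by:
  {y: True}


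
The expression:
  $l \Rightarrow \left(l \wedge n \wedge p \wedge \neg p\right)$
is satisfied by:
  {l: False}


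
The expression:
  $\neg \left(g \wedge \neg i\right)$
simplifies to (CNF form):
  $i \vee \neg g$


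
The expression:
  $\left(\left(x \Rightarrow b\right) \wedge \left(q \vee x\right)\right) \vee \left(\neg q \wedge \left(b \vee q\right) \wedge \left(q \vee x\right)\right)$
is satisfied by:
  {b: True, q: True, x: False}
  {q: True, x: False, b: False}
  {b: True, x: True, q: True}
  {b: True, x: True, q: False}


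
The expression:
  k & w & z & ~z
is never true.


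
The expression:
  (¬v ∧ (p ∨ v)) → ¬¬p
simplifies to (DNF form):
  True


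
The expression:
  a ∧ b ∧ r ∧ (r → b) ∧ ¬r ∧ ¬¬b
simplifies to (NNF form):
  False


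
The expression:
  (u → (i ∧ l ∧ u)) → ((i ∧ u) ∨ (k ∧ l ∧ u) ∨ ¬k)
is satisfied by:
  {u: True, k: False}
  {k: False, u: False}
  {k: True, u: True}


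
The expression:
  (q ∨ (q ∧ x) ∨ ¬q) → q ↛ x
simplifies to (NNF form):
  q ∧ ¬x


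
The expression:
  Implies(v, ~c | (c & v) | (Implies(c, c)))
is always true.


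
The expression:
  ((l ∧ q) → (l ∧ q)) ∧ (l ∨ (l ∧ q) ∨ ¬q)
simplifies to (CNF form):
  l ∨ ¬q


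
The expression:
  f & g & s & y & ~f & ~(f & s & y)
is never true.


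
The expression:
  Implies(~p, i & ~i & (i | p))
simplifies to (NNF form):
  p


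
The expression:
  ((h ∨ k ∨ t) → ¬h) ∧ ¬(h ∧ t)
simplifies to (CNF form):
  ¬h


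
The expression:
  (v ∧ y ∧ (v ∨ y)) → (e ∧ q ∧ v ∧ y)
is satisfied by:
  {e: True, q: True, v: False, y: False}
  {e: True, q: False, v: False, y: False}
  {q: True, e: False, v: False, y: False}
  {e: False, q: False, v: False, y: False}
  {y: True, e: True, q: True, v: False}
  {y: True, e: True, q: False, v: False}
  {y: True, q: True, e: False, v: False}
  {y: True, q: False, e: False, v: False}
  {e: True, v: True, q: True, y: False}
  {e: True, v: True, q: False, y: False}
  {v: True, q: True, e: False, y: False}
  {v: True, e: False, q: False, y: False}
  {y: True, e: True, v: True, q: True}


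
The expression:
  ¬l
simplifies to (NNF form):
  ¬l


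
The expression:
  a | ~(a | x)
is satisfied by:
  {a: True, x: False}
  {x: False, a: False}
  {x: True, a: True}


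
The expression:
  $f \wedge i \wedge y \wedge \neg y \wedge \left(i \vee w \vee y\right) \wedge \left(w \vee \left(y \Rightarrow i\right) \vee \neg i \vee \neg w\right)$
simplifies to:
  $\text{False}$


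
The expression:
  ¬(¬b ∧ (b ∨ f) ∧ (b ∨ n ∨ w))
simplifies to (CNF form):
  (b ∨ ¬f ∨ ¬n) ∧ (b ∨ ¬f ∨ ¬w)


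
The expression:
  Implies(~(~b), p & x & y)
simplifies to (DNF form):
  ~b | (p & x & y)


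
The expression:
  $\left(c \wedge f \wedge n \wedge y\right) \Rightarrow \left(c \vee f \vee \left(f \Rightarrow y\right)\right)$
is always true.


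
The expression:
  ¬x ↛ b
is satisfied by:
  {b: True, x: False}
  {x: False, b: False}
  {x: True, b: True}


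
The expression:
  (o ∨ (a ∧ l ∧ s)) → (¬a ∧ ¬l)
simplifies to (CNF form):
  (¬a ∨ ¬o) ∧ (¬l ∨ ¬o) ∧ (¬a ∨ ¬l ∨ ¬o) ∧ (¬a ∨ ¬l ∨ ¬s) ∧ (¬a ∨ ¬o ∨ ¬s) ∧ (¬l ∨ ¬o ∨ ¬s) ∧ (¬a ∨ ¬l ∨ ¬o ∨ ¬s)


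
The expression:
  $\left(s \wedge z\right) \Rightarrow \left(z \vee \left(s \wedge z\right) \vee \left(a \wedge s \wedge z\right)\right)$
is always true.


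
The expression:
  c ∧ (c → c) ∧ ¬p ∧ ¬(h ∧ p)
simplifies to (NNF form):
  c ∧ ¬p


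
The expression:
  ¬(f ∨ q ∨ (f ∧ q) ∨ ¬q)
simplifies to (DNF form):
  False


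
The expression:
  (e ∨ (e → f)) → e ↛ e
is never true.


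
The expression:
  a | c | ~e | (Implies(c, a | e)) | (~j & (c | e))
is always true.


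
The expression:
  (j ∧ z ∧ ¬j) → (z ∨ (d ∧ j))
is always true.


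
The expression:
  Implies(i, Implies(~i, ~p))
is always true.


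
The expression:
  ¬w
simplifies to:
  ¬w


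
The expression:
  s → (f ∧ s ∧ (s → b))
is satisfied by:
  {b: True, f: True, s: False}
  {b: True, f: False, s: False}
  {f: True, b: False, s: False}
  {b: False, f: False, s: False}
  {b: True, s: True, f: True}


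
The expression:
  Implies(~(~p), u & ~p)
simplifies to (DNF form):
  ~p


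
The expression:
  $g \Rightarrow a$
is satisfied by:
  {a: True, g: False}
  {g: False, a: False}
  {g: True, a: True}


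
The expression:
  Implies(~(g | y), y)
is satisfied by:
  {y: True, g: True}
  {y: True, g: False}
  {g: True, y: False}


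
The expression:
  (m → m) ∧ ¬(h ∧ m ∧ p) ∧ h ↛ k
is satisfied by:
  {h: True, p: False, m: False, k: False}
  {h: True, m: True, p: False, k: False}
  {h: True, p: True, m: False, k: False}


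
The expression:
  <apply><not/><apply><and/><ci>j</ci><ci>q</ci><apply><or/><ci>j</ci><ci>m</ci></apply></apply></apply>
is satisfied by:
  {q: False, j: False}
  {j: True, q: False}
  {q: True, j: False}


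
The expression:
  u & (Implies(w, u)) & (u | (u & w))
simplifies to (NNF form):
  u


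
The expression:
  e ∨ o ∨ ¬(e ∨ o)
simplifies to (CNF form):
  True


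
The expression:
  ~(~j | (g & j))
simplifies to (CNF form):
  j & ~g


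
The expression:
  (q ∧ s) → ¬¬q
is always true.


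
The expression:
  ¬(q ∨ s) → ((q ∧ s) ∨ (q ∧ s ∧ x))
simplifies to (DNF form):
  q ∨ s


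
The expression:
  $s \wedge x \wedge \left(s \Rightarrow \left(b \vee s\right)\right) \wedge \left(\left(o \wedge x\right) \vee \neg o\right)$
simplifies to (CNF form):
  $s \wedge x$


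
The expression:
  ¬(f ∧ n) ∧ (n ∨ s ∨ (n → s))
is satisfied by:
  {n: False, f: False}
  {f: True, n: False}
  {n: True, f: False}


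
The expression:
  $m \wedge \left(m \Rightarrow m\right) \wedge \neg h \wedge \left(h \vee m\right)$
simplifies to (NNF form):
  $m \wedge \neg h$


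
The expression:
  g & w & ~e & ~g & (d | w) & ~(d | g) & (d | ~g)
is never true.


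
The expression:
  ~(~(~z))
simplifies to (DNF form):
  ~z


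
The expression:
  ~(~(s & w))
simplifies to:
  s & w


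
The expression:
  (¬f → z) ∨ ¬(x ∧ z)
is always true.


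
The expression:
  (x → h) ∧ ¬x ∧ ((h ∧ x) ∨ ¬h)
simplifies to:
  ¬h ∧ ¬x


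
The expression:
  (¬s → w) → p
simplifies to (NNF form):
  p ∨ (¬s ∧ ¬w)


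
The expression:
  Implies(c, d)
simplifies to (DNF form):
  d | ~c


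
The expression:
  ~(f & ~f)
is always true.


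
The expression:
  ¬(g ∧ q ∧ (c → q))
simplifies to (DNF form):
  ¬g ∨ ¬q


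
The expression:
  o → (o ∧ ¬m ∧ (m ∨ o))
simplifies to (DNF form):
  ¬m ∨ ¬o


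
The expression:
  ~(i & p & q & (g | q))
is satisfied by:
  {p: False, q: False, i: False}
  {i: True, p: False, q: False}
  {q: True, p: False, i: False}
  {i: True, q: True, p: False}
  {p: True, i: False, q: False}
  {i: True, p: True, q: False}
  {q: True, p: True, i: False}


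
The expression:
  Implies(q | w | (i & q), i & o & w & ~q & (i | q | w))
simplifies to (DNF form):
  (~q & ~w) | (i & o & ~q) | (i & ~q & ~w) | (o & ~q & ~w)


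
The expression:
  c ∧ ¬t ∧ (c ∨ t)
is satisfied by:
  {c: True, t: False}


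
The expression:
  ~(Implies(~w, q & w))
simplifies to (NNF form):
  ~w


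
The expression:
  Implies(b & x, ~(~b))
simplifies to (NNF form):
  True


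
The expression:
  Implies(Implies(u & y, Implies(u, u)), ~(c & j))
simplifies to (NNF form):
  ~c | ~j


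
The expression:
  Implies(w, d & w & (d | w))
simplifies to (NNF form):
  d | ~w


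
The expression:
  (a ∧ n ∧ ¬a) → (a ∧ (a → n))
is always true.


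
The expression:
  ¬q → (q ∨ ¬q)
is always true.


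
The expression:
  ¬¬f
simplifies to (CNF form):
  f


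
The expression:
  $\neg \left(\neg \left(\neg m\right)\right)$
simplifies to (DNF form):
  $\neg m$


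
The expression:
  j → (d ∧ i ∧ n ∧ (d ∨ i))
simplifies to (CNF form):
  (d ∨ ¬j) ∧ (i ∨ ¬j) ∧ (n ∨ ¬j)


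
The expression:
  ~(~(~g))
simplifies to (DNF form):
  ~g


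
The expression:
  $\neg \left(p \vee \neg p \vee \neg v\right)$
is never true.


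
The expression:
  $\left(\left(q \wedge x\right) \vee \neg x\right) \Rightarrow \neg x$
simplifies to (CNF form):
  $\neg q \vee \neg x$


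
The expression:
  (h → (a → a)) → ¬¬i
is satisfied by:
  {i: True}


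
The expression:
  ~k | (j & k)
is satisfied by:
  {j: True, k: False}
  {k: False, j: False}
  {k: True, j: True}


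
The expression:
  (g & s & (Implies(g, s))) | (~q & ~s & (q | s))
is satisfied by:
  {s: True, g: True}


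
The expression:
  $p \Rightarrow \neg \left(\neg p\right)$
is always true.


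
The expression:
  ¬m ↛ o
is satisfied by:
  {o: True, m: False}
  {m: False, o: False}
  {m: True, o: True}


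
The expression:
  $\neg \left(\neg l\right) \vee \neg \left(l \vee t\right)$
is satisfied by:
  {l: True, t: False}
  {t: False, l: False}
  {t: True, l: True}


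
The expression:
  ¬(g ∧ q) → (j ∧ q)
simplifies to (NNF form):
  q ∧ (g ∨ j)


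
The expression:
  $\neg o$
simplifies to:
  $\neg o$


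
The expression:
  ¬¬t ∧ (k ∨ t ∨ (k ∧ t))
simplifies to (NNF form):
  t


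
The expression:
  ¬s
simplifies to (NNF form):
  ¬s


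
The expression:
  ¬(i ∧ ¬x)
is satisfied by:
  {x: True, i: False}
  {i: False, x: False}
  {i: True, x: True}


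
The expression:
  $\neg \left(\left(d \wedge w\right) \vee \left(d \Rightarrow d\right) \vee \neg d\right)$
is never true.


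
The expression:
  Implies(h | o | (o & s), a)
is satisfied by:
  {a: True, h: False, o: False}
  {a: True, o: True, h: False}
  {a: True, h: True, o: False}
  {a: True, o: True, h: True}
  {o: False, h: False, a: False}


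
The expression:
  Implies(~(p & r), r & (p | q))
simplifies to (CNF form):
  r & (p | q)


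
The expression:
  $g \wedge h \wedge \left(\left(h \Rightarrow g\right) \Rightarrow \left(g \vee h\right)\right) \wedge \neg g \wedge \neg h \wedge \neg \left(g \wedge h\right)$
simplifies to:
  $\text{False}$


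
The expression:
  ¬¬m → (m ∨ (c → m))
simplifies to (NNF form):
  True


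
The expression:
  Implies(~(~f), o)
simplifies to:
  o | ~f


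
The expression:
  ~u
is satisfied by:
  {u: False}


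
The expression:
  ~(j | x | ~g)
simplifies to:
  g & ~j & ~x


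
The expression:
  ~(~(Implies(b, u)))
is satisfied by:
  {u: True, b: False}
  {b: False, u: False}
  {b: True, u: True}


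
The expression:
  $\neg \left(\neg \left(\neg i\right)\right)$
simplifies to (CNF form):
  $\neg i$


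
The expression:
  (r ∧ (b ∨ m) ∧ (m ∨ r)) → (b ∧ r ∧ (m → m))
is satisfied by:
  {b: True, m: False, r: False}
  {m: False, r: False, b: False}
  {r: True, b: True, m: False}
  {r: True, m: False, b: False}
  {b: True, m: True, r: False}
  {m: True, b: False, r: False}
  {r: True, m: True, b: True}


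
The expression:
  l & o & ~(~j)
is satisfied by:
  {j: True, o: True, l: True}


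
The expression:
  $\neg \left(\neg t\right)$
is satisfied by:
  {t: True}


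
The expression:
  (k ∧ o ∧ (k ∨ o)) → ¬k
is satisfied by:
  {k: False, o: False}
  {o: True, k: False}
  {k: True, o: False}


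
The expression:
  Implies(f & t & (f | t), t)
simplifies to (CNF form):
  True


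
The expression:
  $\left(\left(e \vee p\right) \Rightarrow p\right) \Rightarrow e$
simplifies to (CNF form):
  $e$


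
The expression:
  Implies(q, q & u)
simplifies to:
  u | ~q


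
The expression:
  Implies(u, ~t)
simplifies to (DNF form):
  ~t | ~u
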